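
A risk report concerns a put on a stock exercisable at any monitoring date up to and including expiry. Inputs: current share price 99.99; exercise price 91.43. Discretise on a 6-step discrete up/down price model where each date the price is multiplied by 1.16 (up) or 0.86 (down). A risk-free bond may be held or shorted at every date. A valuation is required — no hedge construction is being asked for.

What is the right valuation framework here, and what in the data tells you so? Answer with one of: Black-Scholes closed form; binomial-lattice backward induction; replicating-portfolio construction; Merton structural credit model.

Key observation: with exercise allowed before expiry on a discrete up/down model (6 steps from spot 99.99), the strike-91.43 put's value must be rolled back through the tree testing early exercise at each node.

framework: binomial-lattice backward induction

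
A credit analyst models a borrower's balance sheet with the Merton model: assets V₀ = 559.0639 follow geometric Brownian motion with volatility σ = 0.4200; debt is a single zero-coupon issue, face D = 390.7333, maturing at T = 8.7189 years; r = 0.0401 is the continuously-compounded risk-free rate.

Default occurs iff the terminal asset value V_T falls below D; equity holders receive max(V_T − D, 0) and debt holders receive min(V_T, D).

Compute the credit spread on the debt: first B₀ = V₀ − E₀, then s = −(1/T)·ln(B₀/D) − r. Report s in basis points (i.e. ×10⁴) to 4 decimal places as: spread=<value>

Equity is a call on the firm's assets struck at D = 390.7333:
d₁ = [ln(V₀/D) + (r + σ²/2)T] / (σ√T)
   = [ln(559.0639/390.7333) + (0.0401 + 0.5·0.4200²)·8.7189] / (0.4200·√8.7189)
   = [0.358239 + 1.118635] / 1.240167 = 1.190867
d₂ = d₁ − σ√T = 1.190867 − 1.240167 = -0.049300
N(d₁) = 0.883147,  N(d₂) = 0.480340,  e^(−rT) = 0.704950
E₀ = V₀·N(d₁) − D·e^(−rT)·N(d₂)
   = 559.0639·0.883147 − 390.7333·0.704950·0.480340 = 361.427131
B₀ = V₀ − E₀ = 559.0639 − 361.427131 = 197.636769
spread = −(1/T)·ln(B₀/D) − r = −(1/8.7189)·ln(197.636769/390.7333) − 0.0401 = 0.03807435
in basis points: 0.03807435 × 10⁴ = 380.7435 bp

spread=380.7435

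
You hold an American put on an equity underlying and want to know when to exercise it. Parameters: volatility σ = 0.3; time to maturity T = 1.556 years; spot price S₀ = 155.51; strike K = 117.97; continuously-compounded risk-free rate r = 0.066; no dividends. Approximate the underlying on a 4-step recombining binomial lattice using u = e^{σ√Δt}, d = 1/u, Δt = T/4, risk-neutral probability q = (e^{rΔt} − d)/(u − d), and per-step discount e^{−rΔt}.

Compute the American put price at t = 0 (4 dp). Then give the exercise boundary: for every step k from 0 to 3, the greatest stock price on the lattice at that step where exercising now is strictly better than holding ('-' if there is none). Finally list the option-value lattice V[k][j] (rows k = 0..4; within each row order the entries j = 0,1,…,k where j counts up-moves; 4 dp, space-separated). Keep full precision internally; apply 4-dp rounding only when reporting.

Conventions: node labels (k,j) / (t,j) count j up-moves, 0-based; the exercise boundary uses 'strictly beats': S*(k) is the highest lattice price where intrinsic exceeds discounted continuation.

Δt=0.38900  u=1.20576  d=0.82935  q=0.52245  discount=0.97465
step 4 (expiry): payoffs max(K−S,0) = 44.3975 11.0062 0.0000 0.0000 0.0000
step 3: (k=3,j=0): S=88.7108, K−S=29.2592, hold=26.2690 ⇒ V=29.2592 exercise | (k=3,j=1): S=128.9727, K−S=0.0000, hold=5.1228 ⇒ V=5.1228 continue | (k=3,j=2): S=187.5076, K−S=0.0000, hold=0.0000 ⇒ V=0.0000 continue | (k=3,j=3): S=272.6091, K−S=0.0000, hold=0.0000 ⇒ V=0.0000 continue  boundary S*=88.7108
step 2: (k=2,j=0): S=106.9638, K−S=11.0062, hold=16.2271 ⇒ V=16.2271 continue | (k=2,j=1): S=155.5100, K−S=0.0000, hold=2.3844 ⇒ V=2.3844 continue | (k=2,j=2): S=226.0891, K−S=0.0000, hold=0.0000 ⇒ V=0.0000 continue  boundary S*=-
step 1: (k=1,j=0): S=128.9727, K−S=0.0000, hold=8.7670 ⇒ V=8.7670 continue | (k=1,j=1): S=187.5076, K−S=0.0000, hold=1.1098 ⇒ V=1.1098 continue  boundary S*=-
step 0: (k=0,j=0): S=155.5100, K−S=0.0000, hold=4.6457 ⇒ V=4.6457 continue  boundary S*=-

price = 4.6457
boundary = - - - 88.7108
tree:
4.6457
8.7670 1.1098
16.2271 2.3844 0.0000
29.2592 5.1228 0.0000 0.0000
44.3975 11.0062 0.0000 0.0000 0.0000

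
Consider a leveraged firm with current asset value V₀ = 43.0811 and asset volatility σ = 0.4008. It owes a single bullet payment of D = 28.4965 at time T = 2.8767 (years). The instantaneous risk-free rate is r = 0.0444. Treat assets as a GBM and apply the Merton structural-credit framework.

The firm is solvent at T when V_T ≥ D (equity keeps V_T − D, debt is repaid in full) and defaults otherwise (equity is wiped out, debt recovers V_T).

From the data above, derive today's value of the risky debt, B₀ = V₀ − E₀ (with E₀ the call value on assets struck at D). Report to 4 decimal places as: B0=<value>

Equity is a call on the firm's assets struck at D = 28.4965:
d₁ = [ln(V₀/D) + (r + σ²/2)T] / (σ√T)
   = [ln(43.0811/28.4965) + (0.0444 + 0.5·0.4008²)·2.8767] / (0.4008·√2.8767)
   = [0.413303 + 0.358783] / 0.679790 = 1.135771
d₂ = d₁ − σ√T = 1.135771 − 0.679790 = 0.455980
N(d₁) = 0.871974,  N(d₂) = 0.675798,  e^(−rT) = 0.880095
E₀ = V₀·N(d₁) − D·e^(−rT)·N(d₂)
   = 43.0811·0.871974 − 28.4965·0.880095·0.675798 = 20.616828
B₀ = V₀ − E₀ = 43.0811 − 20.616828 = 22.464272

B0=22.4643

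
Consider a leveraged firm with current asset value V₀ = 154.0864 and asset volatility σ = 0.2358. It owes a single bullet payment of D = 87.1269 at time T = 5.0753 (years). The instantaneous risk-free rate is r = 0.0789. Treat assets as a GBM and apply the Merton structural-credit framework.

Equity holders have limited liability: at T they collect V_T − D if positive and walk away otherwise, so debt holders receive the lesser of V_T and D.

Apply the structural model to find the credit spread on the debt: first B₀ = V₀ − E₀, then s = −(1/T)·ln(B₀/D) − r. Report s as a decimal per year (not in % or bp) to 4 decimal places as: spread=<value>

spread=0.0022

Equity is a call on the firm's assets struck at D = 87.1269:
d₁ = [ln(V₀/D) + (r + σ²/2)T] / (σ√T)
   = [ln(154.0864/87.1269) + (0.0789 + 0.5·0.2358²)·5.0753] / (0.2358·√5.0753)
   = [0.570148 + 0.541539] / 0.531220 = 2.092703
d₂ = d₁ − σ√T = 2.092703 − 0.531220 = 1.561483
N(d₁) = 0.981812,  N(d₂) = 0.940795,  e^(−rT) = 0.670024
E₀ = V₀·N(d₁) − D·e^(−rT)·N(d₂)
   = 154.0864·0.981812 − 87.1269·0.670024·0.940795 = 96.362970
B₀ = V₀ − E₀ = 154.0864 − 96.362970 = 57.723430
spread = −(1/T)·ln(B₀/D) − r = −(1/5.0753)·ln(57.723430/87.1269) − 0.0789 = 0.00221885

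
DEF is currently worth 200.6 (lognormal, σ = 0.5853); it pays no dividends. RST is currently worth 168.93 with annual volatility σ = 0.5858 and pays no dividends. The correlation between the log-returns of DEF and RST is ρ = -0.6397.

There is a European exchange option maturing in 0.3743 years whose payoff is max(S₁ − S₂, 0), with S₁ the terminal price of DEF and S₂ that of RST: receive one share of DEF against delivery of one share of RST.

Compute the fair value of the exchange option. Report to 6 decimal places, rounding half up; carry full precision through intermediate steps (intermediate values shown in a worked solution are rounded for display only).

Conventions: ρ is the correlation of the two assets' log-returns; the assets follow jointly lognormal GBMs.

σ_eff = √(σ₁² + σ₂² − 2ρσ₁σ₂) = √(0.5853² + 0.5858² − 2·-0.6397·0.5853·0.5858) = 1.060379
d₁ = (ln(S₁/S₂) + (q₂ − q₁ + σ_eff²/2)T) / (σ_eff√T) = (ln(200.6/168.93) + (0.0 − 0.0 + 0.562202)·0.3743) / 0.648741 = 0.589235
d₂ = d₁ − σ_eff√T = 0.589235 − 0.648741 = -0.059506
N(d₁) = 0.722148,  N(d₂) = 0.476275
V = S₁·e^{−q₁T}·N(d₁) − S₂·e^{−q₂T}·N(d₂) = 144.862921 − 80.457079 = 64.405842
Key observation: r never enters — measured in units of RST, the claim is a call on S₁/S₂ struck at 1, so only the dividend yields and σ_eff matter.

exchange price = 64.405842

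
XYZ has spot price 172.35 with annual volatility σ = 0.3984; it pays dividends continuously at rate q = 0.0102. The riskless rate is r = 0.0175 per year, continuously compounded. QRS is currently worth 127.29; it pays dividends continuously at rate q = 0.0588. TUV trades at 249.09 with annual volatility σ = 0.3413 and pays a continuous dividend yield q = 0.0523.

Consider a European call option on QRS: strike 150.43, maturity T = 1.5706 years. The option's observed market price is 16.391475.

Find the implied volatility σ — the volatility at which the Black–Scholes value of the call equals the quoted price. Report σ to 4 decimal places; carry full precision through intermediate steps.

sigma = 0.4509

At σ = 0.4509 the Black–Scholes value reproduces the quote:
σ√T = 0.4509·√1.5706 = 0.565084
d₁ = (ln(S/K) + (r−q+σ²/2)T) / (σ√T) = (ln(127.29/150.43) + (0.0175−0.0588+0.4509²/2)·1.5706) / 0.565084 = (-0.167030 + 0.094794) / 0.565084 = -0.127832
d₂ = d₁ − σ√T = -0.127832 − 0.565084 = -0.692916
e^{−rT} = 0.972889
e^{−qT} = 0.911785
N(d₁) = 0.449141,  N(d₂) = 0.244181
V = S·e^{−qT}·N(d₁) − K·e^{−rT}·N(d₂) = 52.127797 − 35.736322 = 16.391475 (the quoted price), and the Black–Scholes price is strictly increasing in σ, so σ is unique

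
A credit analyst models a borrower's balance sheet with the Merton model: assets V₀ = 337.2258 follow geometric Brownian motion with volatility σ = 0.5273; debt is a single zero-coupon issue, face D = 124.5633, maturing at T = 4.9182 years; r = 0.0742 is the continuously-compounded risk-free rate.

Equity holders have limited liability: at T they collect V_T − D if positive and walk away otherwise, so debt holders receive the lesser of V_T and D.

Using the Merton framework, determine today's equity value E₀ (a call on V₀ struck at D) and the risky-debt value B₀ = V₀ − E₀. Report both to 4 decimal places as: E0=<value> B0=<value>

Apply the equity-as-call identities (strike 124.5633, horizon 4.9182 years):
d₁ = [ln(V₀/D) + (r + σ²/2)T] / (σ√T)
   = [ln(337.2258/124.5633) + (0.0742 + 0.5·0.5273²)·4.9182] / (0.5273·√4.9182)
   = [0.995939 + 1.048672] / 1.169394 = 1.748436
d₂ = d₁ − σ√T = 1.748436 − 1.169394 = 0.579042
N(d₁) = 0.959806,  N(d₂) = 0.718720,  e^(−rT) = 0.694245
E₀ = V₀·N(d₁) − D·e^(−rT)·N(d₂)
   = 337.2258·0.959806 − 124.5633·0.694245·0.718720 = 261.518222
B₀ = V₀ − E₀ = 337.2258 − 261.518222 = 75.707578

E0=261.5182 B0=75.7076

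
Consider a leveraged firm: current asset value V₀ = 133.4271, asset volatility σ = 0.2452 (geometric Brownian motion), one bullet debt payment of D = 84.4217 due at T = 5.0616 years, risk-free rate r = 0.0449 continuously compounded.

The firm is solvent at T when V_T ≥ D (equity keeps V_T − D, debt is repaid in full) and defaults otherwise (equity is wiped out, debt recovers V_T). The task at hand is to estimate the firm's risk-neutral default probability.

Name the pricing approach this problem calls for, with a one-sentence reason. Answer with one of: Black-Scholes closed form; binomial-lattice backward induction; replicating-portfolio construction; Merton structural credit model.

Key observation: with the firm-asset dynamics (V₀ = 133.4271) and a single zero-coupon liability of face 84.4217 given, debt value, spread, and default probability all derive from the option view of the balance sheet.

framework: Merton structural credit model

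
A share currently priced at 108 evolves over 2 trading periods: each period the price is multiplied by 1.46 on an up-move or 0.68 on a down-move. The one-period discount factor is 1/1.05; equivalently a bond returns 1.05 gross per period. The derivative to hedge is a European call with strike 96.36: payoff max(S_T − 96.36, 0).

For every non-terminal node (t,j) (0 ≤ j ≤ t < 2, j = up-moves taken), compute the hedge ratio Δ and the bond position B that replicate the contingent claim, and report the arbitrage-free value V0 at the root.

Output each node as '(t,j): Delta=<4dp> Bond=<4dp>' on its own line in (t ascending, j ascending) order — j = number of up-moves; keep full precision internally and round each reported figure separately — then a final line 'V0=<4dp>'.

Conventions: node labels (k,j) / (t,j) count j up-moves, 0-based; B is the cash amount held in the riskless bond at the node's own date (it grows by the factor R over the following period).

(0,0): Delta=0.7241 Bond=-45.9745
(1,0): Delta=0.1896 Bond=-9.0188
(1,1): Delta=1.0000 Bond=-91.7714
V0=32.2322

The replicating-portfolio and risk-neutral prices coincide; use p* = (1.05−0.68)/(1.46−0.68) = 0.4744 for the latter.
Payoffs at expiry: V(2,0)=0.0000, V(2,1)=10.8624, V(2,2)=133.8528
Node (1,0) S=73.4400: V=(p*·10.8624+(1−p*)·0.0000)/1.05=4.9073; Δ=(10.8624−0.0000)/(107.2224−49.9392)=0.1896; B=V−Δ·S=-9.0188
Node (1,1) S=157.6800: V=(p*·133.8528+(1−p*)·10.8624)/1.05=65.9086; Δ=(133.8528−10.8624)/(230.2128−107.2224)=1.0000; B=V−Δ·S=-91.7714
Node (0,0) S=108.0000: V=(p*·65.9086+(1−p*)·4.9073)/1.05=32.2322; Δ=(65.9086−4.9073)/(157.6800−73.4400)=0.7241; B=V−Δ·S=-45.9745
Check: Δ(0,0)·S0 + B(0,0) = 32.2322 = V0.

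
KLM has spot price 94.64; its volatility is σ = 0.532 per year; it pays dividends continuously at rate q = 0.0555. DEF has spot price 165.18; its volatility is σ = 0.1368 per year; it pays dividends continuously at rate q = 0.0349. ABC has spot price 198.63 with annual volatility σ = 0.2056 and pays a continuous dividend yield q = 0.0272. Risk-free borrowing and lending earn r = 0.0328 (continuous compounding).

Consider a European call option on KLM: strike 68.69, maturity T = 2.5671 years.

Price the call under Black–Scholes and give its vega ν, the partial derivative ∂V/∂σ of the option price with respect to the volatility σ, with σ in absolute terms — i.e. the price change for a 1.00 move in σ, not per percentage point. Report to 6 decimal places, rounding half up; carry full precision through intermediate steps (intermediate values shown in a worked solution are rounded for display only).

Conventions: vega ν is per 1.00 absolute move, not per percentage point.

σ√T = 0.532·√2.5671 = 0.852380
d₁ = (ln(S/K) + (r−q+σ²/2)T) / (σ√T) = (ln(94.64/68.69) + (0.0328−0.0555+0.532²/2)·2.5671) / 0.852380 = (0.320477 + 0.305002) / 0.852380 = 0.733803
d₂ = d₁ − σ√T = 0.733803 − 0.852380 = -0.118576
e^{−rT} = 0.919247
e^{−qT} = 0.867210
N(d₁) = 0.768466,  N(d₂) = 0.452806
Call price V = S·e^{−qT}·N(d₁) − K·e^{−rT}·N(d₂) = 63.070098 − 28.591520 = 34.478578
φ(d₁) = (1/√(2π))·e^{−d₁²/2} = 0.304778
ν = S·e^{−qT}·φ(d₁)·√T = 40.077796

price = 34.478578
ν = 40.077796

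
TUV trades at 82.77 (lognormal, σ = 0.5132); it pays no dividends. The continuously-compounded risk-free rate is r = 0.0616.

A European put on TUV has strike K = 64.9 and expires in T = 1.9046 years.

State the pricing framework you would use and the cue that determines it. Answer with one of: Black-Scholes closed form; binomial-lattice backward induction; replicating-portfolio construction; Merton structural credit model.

Key observation: the strike-64.9 put on TUV is European-exercise on a continuously-modelled lognormal underlying, so its value is a single closed-form evaluation.

framework: Black-Scholes closed form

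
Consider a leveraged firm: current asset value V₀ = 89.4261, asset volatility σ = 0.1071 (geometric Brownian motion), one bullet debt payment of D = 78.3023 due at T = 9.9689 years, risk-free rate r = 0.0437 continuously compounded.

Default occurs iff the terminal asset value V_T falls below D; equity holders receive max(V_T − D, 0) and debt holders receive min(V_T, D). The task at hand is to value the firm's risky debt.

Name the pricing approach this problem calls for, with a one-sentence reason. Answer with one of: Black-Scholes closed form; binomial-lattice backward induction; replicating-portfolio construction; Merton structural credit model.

Key observation: with the firm-asset dynamics (V₀ = 89.4261) and a single zero-coupon liability of face 78.3023 given, debt value, spread, and default probability all derive from the option view of the balance sheet.

framework: Merton structural credit model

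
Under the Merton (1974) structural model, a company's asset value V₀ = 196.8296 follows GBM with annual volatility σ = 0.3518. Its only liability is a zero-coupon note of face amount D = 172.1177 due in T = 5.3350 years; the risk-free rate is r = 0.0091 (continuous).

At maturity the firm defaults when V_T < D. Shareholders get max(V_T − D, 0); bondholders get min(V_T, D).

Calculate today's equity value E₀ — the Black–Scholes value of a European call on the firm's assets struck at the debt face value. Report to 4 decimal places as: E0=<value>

E0=74.6940

Equity is a call on the firm's assets struck at D = 172.1177:
d₁ = [ln(V₀/D) + (r + σ²/2)T] / (σ√T)
   = [ln(196.8296/172.1177) + (0.0091 + 0.5·0.3518²)·5.3350] / (0.3518·√5.3350)
   = [0.134160 + 0.378687] / 0.812574 = 0.631138
d₂ = d₁ − σ√T = 0.631138 − 0.812574 = -0.181436
N(d₁) = 0.736025,  N(d₂) = 0.428013,  e^(−rT) = 0.952611
E₀ = V₀·N(d₁) − D·e^(−rT)·N(d₂)
   = 196.8296·0.736025 − 172.1177·0.952611·0.428013 = 74.694003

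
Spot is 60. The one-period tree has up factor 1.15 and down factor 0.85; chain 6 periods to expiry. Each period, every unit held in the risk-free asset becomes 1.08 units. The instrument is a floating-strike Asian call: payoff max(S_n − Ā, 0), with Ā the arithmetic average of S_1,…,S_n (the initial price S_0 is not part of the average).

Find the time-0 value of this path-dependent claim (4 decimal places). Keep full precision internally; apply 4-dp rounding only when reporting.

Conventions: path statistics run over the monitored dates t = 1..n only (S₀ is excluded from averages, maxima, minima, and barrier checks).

Set p* = 0.7667 (from d < R < u); the path-dependent value is the discounted p*-expectation over all price paths.
Enumerate all 2^6 = 64 price paths (U = up ×1.15, D = down ×0.85); each path with k up-moves has probability p*^k·(1−p*)^(6−k).
DDDDDD: Ā=35.2949, payoff=0.0000, prob=0.000161
UDDDDD: Ā=47.7519, payoff=0.0000, prob=0.000530
DUDDDD: Ā=44.7519, payoff=0.0000, prob=0.000530
UUDDDD: Ā=60.5466, payoff=0.0000, prob=0.001742
DDUDDD: Ā=42.2019, payoff=0.0000, prob=0.000530
UDUDDD: Ā=57.0966, payoff=0.0000, prob=0.001742
DUUDDD: Ā=54.0966, payoff=0.0000, prob=0.001742
UUUDDD: Ā=73.1896, payoff=0.0000, prob=0.005725
DDDUDD: Ā=40.0344, payoff=0.0000, prob=0.000530
UDDUDD: Ā=54.1641, payoff=0.0000, prob=0.001742
DUDUDD: Ā=51.1641, payoff=0.0000, prob=0.001742
UUDUDD: Ā=69.2221, payoff=0.0000, prob=0.005725
DDUUDD: Ā=48.6141, payoff=0.0000, prob=0.001742
UDUUDD: Ā=65.7721, payoff=0.0000, prob=0.005725
DUUUDD: Ā=62.7721, payoff=0.0000, prob=0.005725
UUUUDD: Ā=84.9269, payoff=0.0000, prob=0.018810
DDDDUD: Ā=38.1920, payoff=0.0000, prob=0.000530
UDDDUD: Ā=51.6715, payoff=0.0000, prob=0.001742
DUDDUD: Ā=48.6715, payoff=0.0000, prob=0.001742
UUDDUD: Ā=65.8497, payoff=0.0000, prob=0.005725
DDUDUD: Ā=46.1215, payoff=0.0000, prob=0.001742
UDUDUD: Ā=62.3997, payoff=0.0000, prob=0.005725
DUUDUD: Ā=59.3997, payoff=0.0000, prob=0.005725
UUUDUD: Ā=80.3643, payoff=0.0000, prob=0.018810
DDDUUD: Ā=43.9540, payoff=0.0000, prob=0.001742
UDDUUD: Ā=59.4672, payoff=0.0000, prob=0.005725
DUDUUD: Ā=56.4672, payoff=0.0000, prob=0.005725
UUDUUD: Ā=76.3968, payoff=0.0000, prob=0.018810
DDUUUD: Ā=53.9172, payoff=2.1232, prob=0.005725
UDUUUD: Ā=72.9468, payoff=2.8726, prob=0.018810
DUUUUD: Ā=69.9468, payoff=5.8726, prob=0.018810
UUUUUD: Ā=94.6339, payoff=7.9453, prob=0.061803
DDDDDU: Ā=36.6260, payoff=0.0000, prob=0.000530
UDDDDU: Ā=49.5528, payoff=0.0000, prob=0.001742
DUDDDU: Ā=46.5528, payoff=0.0000, prob=0.001742
UUDDDU: Ā=62.9832, payoff=0.0000, prob=0.005725
DDUDDU: Ā=44.0028, payoff=0.0000, prob=0.001742
UDUDDU: Ā=59.5332, payoff=0.0000, prob=0.005725
DUUDDU: Ā=56.5332, payoff=0.0000, prob=0.005725
UUUDDU: Ā=76.4861, payoff=0.0000, prob=0.018810
DDDUDU: Ā=41.8353, payoff=0.0000, prob=0.001742
UDDUDU: Ā=56.6007, payoff=0.0000, prob=0.005725
DUDUDU: Ā=53.6007, payoff=2.4398, prob=0.005725
UUDUDU: Ā=72.5186, payoff=3.3008, prob=0.018810
DDUUDU: Ā=51.0507, payoff=4.9898, prob=0.005725
UDUUDU: Ā=69.0686, payoff=6.7508, prob=0.018810
DUUUDU: Ā=66.0686, payoff=9.7508, prob=0.018810
UUUUDU: Ā=89.3869, payoff=13.1923, prob=0.061803
DDDDUU: Ā=39.9929, payoff=1.4283, prob=0.001742
UDDDUU: Ā=54.1081, payoff=1.9324, prob=0.005725
DUDDUU: Ā=51.1081, payoff=4.9324, prob=0.005725
UUDDUU: Ā=69.1462, payoff=6.6732, prob=0.018810
DDUDUU: Ā=48.5581, payoff=7.4824, prob=0.005725
UDUDUU: Ā=65.6962, payoff=10.1232, prob=0.018810
DUUDUU: Ā=62.6962, payoff=13.1232, prob=0.018810
UUUDUU: Ā=84.8243, payoff=17.7549, prob=0.061803
DDDUUU: Ā=46.3906, payoff=9.6499, prob=0.005725
UDDUUU: Ā=62.7637, payoff=13.0557, prob=0.018810
DUDUUU: Ā=59.7637, payoff=16.0557, prob=0.018810
UUDUUU: Ā=80.8568, payoff=21.7224, prob=0.061803
DDUUUU: Ā=57.2137, payoff=18.6057, prob=0.018810
UDUUUU: Ā=77.4068, payoff=25.1724, prob=0.061803
DUUUUU: Ā=74.4068, payoff=28.1724, prob=0.061803
UUUUUU: Ā=100.6680, payoff=38.1157, prob=0.203067
Price = Σ prob·payoff / R^6 = 16.974938 / 1.586874 = 10.6971

price = 10.6971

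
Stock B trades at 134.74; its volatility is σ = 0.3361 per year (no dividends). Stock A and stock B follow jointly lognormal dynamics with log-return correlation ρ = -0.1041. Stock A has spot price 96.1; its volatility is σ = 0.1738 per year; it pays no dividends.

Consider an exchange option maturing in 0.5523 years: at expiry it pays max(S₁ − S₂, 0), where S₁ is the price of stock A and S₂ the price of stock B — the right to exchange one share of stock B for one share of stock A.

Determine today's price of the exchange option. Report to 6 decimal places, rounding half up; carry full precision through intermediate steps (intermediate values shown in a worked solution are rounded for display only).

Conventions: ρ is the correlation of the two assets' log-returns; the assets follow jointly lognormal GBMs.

σ_eff = √(σ₁² + σ₂² − 2ρσ₁σ₂) = √(0.1738² + 0.3361² − 2·-0.1041·0.1738·0.3361) = 0.394121
d₁ = (ln(S₁/S₂) + (q₂ − q₁ + σ_eff²/2)T) / (σ_eff√T) = (ln(96.1/134.74) + (0.0 − 0.0 + 0.077666)·0.5523) / 0.292899 = -1.007389
d₂ = d₁ − σ_eff√T = -1.007389 − 0.292899 = -1.300288
N(d₁) = 0.156874,  N(d₂) = 0.096751
V = S₁·e^{−q₁T}·N(d₁) − S₂·e^{−q₂T}·N(d₂) = 15.075579 − 13.036252 = 2.039327
Key observation: the rate r is irrelevant here: denominating values in stock B turns the exchange into a ratio option on S₁/S₂, and discounting at r drops out.

exchange price = 2.039327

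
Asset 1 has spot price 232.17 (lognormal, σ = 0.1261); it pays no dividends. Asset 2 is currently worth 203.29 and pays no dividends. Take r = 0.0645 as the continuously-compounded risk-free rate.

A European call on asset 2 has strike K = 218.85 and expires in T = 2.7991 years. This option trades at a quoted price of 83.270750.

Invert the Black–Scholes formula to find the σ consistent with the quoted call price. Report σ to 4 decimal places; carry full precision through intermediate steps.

At σ = 0.5861 the Black–Scholes value reproduces the quote:
σ√T = 0.5861·√2.7991 = 0.980575
d₁ = (ln(S/K) + (r+σ²/2)T) / (σ√T) = (ln(203.29/218.85) + (0.0645+0.5861²/2)·2.7991) / 0.980575 = (-0.073753 + 0.661306) / 0.980575 = 0.599192
d₂ = d₁ − σ√T = 0.599192 − 0.980575 = -0.381383
e^{−rT} = 0.834818
N(d₁) = 0.725478,  N(d₂) = 0.351459
V = S·N(d₁) − K·e^{−rT}·N(d₂) = 147.482334 − 64.211585 = 83.270750 (the observed quote) — the price is monotone increasing in volatility, hence this σ is the only solution

sigma = 0.5861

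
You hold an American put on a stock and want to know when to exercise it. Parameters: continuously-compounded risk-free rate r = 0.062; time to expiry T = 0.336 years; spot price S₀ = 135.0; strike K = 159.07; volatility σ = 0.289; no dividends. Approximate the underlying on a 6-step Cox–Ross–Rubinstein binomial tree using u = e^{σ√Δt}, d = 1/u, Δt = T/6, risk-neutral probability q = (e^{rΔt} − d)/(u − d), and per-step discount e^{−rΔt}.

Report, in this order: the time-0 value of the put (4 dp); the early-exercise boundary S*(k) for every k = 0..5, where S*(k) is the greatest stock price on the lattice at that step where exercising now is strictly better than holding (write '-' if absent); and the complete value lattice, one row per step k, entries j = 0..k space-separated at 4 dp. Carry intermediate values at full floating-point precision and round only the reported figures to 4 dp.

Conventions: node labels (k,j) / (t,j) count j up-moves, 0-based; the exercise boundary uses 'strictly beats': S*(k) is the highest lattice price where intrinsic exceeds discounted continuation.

Δt=0.05600, u=1.07078, d=0.93390, q=0.50832, disc=e^(-rΔt)=0.99653
k=6 terminal: V=max(K-S,0) → 69.5076 56.3799 41.3281 24.0700 4.2823 0.0000 0.0000
k=5: j=0 S=95.9019 intr=63.1681 cont=62.6168 V=63.1681[EX]; j=1 S=109.9587 intr=49.1113 cont=48.5599 V=49.1113[EX]; j=2 S=126.0760 intr=32.9940 cont=32.4427 V=32.9940[EX]; j=3 S=144.5557 intr=14.5143 cont=13.9630 V=14.5143[EX]; j=4 S=165.7440 intr=0.0000 cont=2.0982 V=2.0982[hold]; j=5 S=190.0380 intr=0.0000 cont=0.0000 V=0.0000[hold]  S*(5)=144.5557
k=4: j=0 S=102.6901 intr=56.3799 cont=55.8286 V=56.3799[EX]; j=1 S=117.7419 intr=41.3281 cont=40.7768 V=41.3281[EX]; j=2 S=135.0000 intr=24.0700 cont=23.5187 V=24.0700[EX]; j=3 S=154.7877 intr=4.2823 cont=8.1746 V=8.1746[hold]; j=4 S=177.4758 intr=0.0000 cont=1.0281 V=1.0281[hold]  S*(4)=135.0000
k=3: j=0 S=109.9587 intr=49.1113 cont=48.5599 V=49.1113[EX]; j=1 S=126.0760 intr=32.9940 cont=32.4427 V=32.9940[EX]; j=2 S=144.5557 intr=14.5143 cont=15.9347 V=15.9347[hold]; j=3 S=165.7440 intr=0.0000 cont=4.5262 V=4.5262[hold]  S*(3)=126.0760
k=2: j=0 S=117.7419 intr=41.3281 cont=40.7768 V=41.3281[EX]; j=1 S=135.0000 intr=24.0700 cont=24.2381 V=24.2381[hold]; j=2 S=154.7877 intr=4.2823 cont=10.1004 V=10.1004[hold]  S*(2)=117.7419
k=1: j=0 S=126.0760 intr=32.9940 cont=32.5278 V=32.9940[EX]; j=1 S=144.5557 intr=14.5143 cont=16.9926 V=16.9926[hold]  S*(1)=126.0760
k=0: j=0 S=135.0000 intr=24.0700 cont=24.7740 V=24.7740[hold]  S*(0)=-

price = 24.7740
boundary = - 126.0760 117.7419 126.0760 135.0000 144.5557
tree:
24.7740
32.9940 16.9926
41.3281 24.2381 10.1004
49.1113 32.9940 15.9347 4.5262
56.3799 41.3281 24.0700 8.1746 1.0281
63.1681 49.1113 32.9940 14.5143 2.0982 0.0000
69.5076 56.3799 41.3281 24.0700 4.2823 0.0000 0.0000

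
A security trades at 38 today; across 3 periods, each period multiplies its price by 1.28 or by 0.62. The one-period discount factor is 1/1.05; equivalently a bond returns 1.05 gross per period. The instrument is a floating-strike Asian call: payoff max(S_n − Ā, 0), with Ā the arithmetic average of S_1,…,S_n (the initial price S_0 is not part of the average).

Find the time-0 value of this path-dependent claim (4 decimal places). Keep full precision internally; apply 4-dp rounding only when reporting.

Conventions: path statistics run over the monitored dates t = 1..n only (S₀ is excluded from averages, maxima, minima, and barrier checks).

No-arbitrage gives p* = (R−d)/(u−d) = 0.6515: enumerate every path, weight its payoff by its p*-probability, and discount by R^3.
Enumerate all 2^3 = 8 price paths (U = up ×1.28, D = down ×0.62); each path with k up-moves has probability p*^k·(1−p*)^(3−k).
DDD: Ā=15.7412, payoff=0.0000, prob=0.042321
UDD: Ā=32.4980, payoff=0.0000, prob=0.079121
DUD: Ā=24.1380, payoff=0.0000, prob=0.079121
UUD: Ā=49.8333, payoff=0.0000, prob=0.147922
DDU: Ā=18.9548, payoff=0.0000, prob=0.079121
UDU: Ā=39.1325, payoff=0.0000, prob=0.147922
DUU: Ā=30.7725, payoff=7.8282, prob=0.147922
UUU: Ā=63.5303, payoff=16.1615, prob=0.276550
Price = Σ prob·payoff / R^3 = 5.627412 / 1.157625 = 4.8612

price = 4.8612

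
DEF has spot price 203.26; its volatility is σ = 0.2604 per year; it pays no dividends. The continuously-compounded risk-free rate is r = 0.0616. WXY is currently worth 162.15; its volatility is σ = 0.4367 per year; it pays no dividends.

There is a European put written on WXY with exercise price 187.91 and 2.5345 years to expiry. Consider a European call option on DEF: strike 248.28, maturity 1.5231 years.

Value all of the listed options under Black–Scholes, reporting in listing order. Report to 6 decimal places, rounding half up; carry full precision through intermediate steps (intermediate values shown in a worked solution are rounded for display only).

price(WXY put K=187.91) = 43.195616
price(DEF call K=248.28) = 17.479324

[WXY put K=187.91]
σ√T = 0.4367·√2.5345 = 0.695231
d₁ = (ln(S/K) + (r+σ²/2)T) / (σ√T) = (ln(162.15/187.91) + (0.0616+0.4367²/2)·2.5345) / 0.695231 = (-0.147441 + 0.397799) / 0.695231 = 0.360106
d₂ = d₁ − σ√T = 0.360106 − 0.695231 = -0.335125
e^{−rT} = 0.855452
N(−d₁) = 0.359384,  N(−d₂) = 0.631235
price = K·e^{−rT}·N(−d₂) − S·N(−d₁) = 101.469700 − 58.274084 = 43.195616
[DEF call K=248.28]
σ√T = 0.2604·√1.5231 = 0.321370
d₁ = (ln(S/K) + (r+σ²/2)T) / (σ√T) = (ln(203.26/248.28) + (0.0616+0.2604²/2)·1.5231) / 0.321370 = (-0.200071 + 0.145462) / 0.321370 = -0.169925
d₂ = d₁ − σ√T = -0.169925 − 0.321370 = -0.491295
e^{−rT} = 0.910444
N(d₁) = 0.432534,  N(d₂) = 0.311609
price = S·N(d₁) − K·e^{−rT}·N(d₂) = 87.916937 − 70.437613 = 17.479324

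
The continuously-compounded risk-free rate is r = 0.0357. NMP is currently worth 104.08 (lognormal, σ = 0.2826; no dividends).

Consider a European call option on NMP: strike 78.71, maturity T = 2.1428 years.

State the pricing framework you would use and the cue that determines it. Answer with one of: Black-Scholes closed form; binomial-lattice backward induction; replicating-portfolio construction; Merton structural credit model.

framework: Black-Scholes closed form

Key observation: everything needed for the exact continuous-time valuation of the European call on NMP (strike 78.71) is given, and no feature rules the closed form out.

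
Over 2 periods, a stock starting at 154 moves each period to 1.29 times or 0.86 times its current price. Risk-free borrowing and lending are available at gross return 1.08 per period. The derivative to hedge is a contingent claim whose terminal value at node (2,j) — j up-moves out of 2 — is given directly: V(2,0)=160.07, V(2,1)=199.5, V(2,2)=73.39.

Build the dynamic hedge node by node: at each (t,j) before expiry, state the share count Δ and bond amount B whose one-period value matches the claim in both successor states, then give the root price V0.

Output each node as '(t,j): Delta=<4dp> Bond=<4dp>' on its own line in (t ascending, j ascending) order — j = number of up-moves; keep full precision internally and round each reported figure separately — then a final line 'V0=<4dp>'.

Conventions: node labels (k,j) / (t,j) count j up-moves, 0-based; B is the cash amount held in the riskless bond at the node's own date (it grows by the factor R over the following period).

Arbitrage-free pricing uses the up-move probability p* = (R−d)/(u−d) = 0.5116, discounting each step at R = 1.08.
Payoffs at expiry: V(2,0)=160.0700, V(2,1)=199.5000, V(2,2)=73.3900
(1,0): S=132.4400. Δ = (V_up−V_dn)/(S_up−S_dn) = (199.5000−160.0700)/(170.8476−113.8984) = 0.6924. V = [p*·199.5000 + (1−p*)·160.0700]/1.08 = 166.8921. B = V − Δ·S = 75.1944.
(1,1): S=198.6600. Δ = (V_up−V_dn)/(S_up−S_dn) = (73.3900−199.5000)/(256.2714−170.8476) = -1.4763. V = [p*·73.3900 + (1−p*)·199.5000]/1.08 = 124.9802. B = V − Δ·S = 418.2593.
(0,0): S=154.0000. Δ = (V_up−V_dn)/(S_up−S_dn) = (124.9802−166.8921)/(198.6600−132.4400) = -0.6329. V = [p*·124.9802 + (1−p*)·166.8921]/1.08 = 134.6748. B = V − Δ·S = 232.1444.
Sanity check at the root: Δ(0,0)·S0 + B(0,0) reproduces V0 = 134.6748.

(0,0): Delta=-0.6329 Bond=232.1444
(1,0): Delta=0.6924 Bond=75.1944
(1,1): Delta=-1.4763 Bond=418.2593
V0=134.6748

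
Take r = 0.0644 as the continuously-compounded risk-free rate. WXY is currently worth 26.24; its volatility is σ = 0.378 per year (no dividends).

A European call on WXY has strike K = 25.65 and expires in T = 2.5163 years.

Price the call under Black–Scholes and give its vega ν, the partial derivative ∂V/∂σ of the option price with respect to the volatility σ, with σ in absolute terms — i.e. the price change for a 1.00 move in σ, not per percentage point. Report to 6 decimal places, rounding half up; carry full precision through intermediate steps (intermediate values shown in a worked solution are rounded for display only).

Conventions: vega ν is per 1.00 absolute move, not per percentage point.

σ√T = 0.378·√2.5163 = 0.599616
d₁ = (ln(S/K) + (r+σ²/2)T) / (σ√T) = (ln(26.24/25.65) + (0.0644+0.378²/2)·2.5163) / 0.599616 = (0.022741 + 0.341819) / 0.599616 = 0.607990
d₂ = d₁ − σ√T = 0.607990 − 0.599616 = 0.008375
e^{−rT} = 0.850399
N(d₁) = 0.728403,  N(d₂) = 0.503341
Call price V = S·N(d₁) − K·e^{−rT}·N(d₂) = 19.113297 − 10.979242 = 8.134055
φ(d₁) = (1/√(2π))·e^{−d₁²/2} = 0.331620
ν = S·φ(d₁)·√T = 13.803401

price = 8.134055
ν = 13.803401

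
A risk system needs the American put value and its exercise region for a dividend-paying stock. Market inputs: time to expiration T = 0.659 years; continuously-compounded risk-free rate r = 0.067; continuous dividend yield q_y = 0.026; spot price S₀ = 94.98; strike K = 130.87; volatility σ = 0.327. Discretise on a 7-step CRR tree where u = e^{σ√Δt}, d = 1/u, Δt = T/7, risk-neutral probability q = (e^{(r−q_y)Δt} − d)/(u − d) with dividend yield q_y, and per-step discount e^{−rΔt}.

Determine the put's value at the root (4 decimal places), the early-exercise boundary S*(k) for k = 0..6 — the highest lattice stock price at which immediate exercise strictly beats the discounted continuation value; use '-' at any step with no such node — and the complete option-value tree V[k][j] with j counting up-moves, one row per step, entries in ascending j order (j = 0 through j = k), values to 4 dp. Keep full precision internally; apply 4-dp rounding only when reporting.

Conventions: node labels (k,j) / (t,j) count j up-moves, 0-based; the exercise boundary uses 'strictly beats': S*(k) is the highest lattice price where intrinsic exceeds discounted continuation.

Δt=0.09414, u=1.10554, d=0.90454, q=0.49418, disc=e^(-rΔt)=0.99371
k=7 terminal: V=max(K-S,0) → 83.8140 73.3574 60.5772 44.9571 25.8660 2.5325 0.0000 0.0000
k=6: j=0 S=52.0223 intr=78.8477 cont=78.1521 V=78.8477[EX]; j=1 S=63.5824 intr=67.2876 cont=66.6202 V=67.2876[EX]; j=2 S=77.7114 intr=53.1586 cont=52.5257 V=53.1586[EX]; j=3 S=94.9800 intr=35.8900 cont=35.2993 V=35.8900[EX]; j=4 S=116.0860 intr=14.7840 cont=14.2449 V=14.7840[EX]; j=5 S=141.8821 intr=0.0000 cont=1.2729 V=1.2729[hold]; j=6 S=173.4104 intr=0.0000 cont=0.0000 V=0.0000[hold]  S*(6)=116.0860
k=5: j=0 S=57.5126 intr=73.3574 cont=72.6751 V=73.3574[EX]; j=1 S=70.2928 intr=60.5772 cont=59.9262 V=60.5772[EX]; j=2 S=85.9129 intr=44.9571 cont=44.3443 V=44.9571[EX]; j=3 S=105.0040 intr=25.8660 cont=25.2998 V=25.8660[EX]; j=4 S=128.3375 intr=2.5325 cont=8.0562 V=8.0562[hold]; j=5 S=156.8561 intr=0.0000 cont=0.6398 V=0.6398[hold]  S*(5)=105.0040
k=4: j=0 S=63.5824 intr=67.2876 cont=66.6202 V=67.2876[EX]; j=1 S=77.7114 intr=53.1586 cont=52.5257 V=53.1586[EX]; j=2 S=94.9800 intr=35.8900 cont=35.2993 V=35.8900[EX]; j=3 S=116.0860 intr=14.7840 cont=16.9574 V=16.9574[hold]; j=4 S=141.8821 intr=0.0000 cont=4.3636 V=4.3636[hold]  S*(4)=94.9800
k=3: j=0 S=70.2928 intr=60.5772 cont=59.9262 V=60.5772[EX]; j=1 S=85.9129 intr=44.9571 cont=44.3443 V=44.9571[EX]; j=2 S=105.0040 intr=25.8660 cont=26.3671 V=26.3671[hold]; j=3 S=128.3375 intr=2.5325 cont=10.6663 V=10.6663[hold]  S*(3)=85.9129
k=2: j=0 S=77.7114 intr=53.1586 cont=52.5257 V=53.1586[EX]; j=1 S=94.9800 intr=35.8900 cont=35.5454 V=35.8900[EX]; j=2 S=116.0860 intr=14.7840 cont=18.4911 V=18.4911[hold]  S*(2)=94.9800
k=1: j=0 S=85.9129 intr=44.9571 cont=44.3443 V=44.9571[EX]; j=1 S=105.0040 intr=25.8660 cont=27.1203 V=27.1203[hold]  S*(1)=85.9129
k=0: j=0 S=94.9800 intr=35.8900 cont=35.9153 V=35.9153[hold]  S*(0)=-

price = 35.9153
boundary = - 85.9129 94.9800 85.9129 94.9800 105.0040 116.0860
tree:
35.9153
44.9571 27.1203
53.1586 35.8900 18.4911
60.5772 44.9571 26.3671 10.6663
67.2876 53.1586 35.8900 16.9574 4.3636
73.3574 60.5772 44.9571 25.8660 8.0562 0.6398
78.8477 67.2876 53.1586 35.8900 14.7840 1.2729 0.0000
83.8140 73.3574 60.5772 44.9571 25.8660 2.5325 0.0000 0.0000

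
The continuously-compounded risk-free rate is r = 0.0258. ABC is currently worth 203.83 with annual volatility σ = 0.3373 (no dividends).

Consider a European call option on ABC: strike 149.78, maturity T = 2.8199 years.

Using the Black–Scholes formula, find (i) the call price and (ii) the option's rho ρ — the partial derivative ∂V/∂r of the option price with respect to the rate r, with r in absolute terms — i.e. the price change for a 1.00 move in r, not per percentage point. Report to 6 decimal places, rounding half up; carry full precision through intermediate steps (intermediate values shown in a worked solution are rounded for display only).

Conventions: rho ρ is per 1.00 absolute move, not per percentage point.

σ√T = 0.3373·√2.8199 = 0.566413
d₁ = (ln(S/K) + (r+σ²/2)T) / (σ√T) = (ln(203.83/149.78) + (0.0258+0.3373²/2)·2.8199) / 0.566413 = (0.308119 + 0.233165) / 0.566413 = 0.955635
d₂ = d₁ − σ√T = 0.955635 − 0.566413 = 0.389222
e^{−rT} = 0.929830
N(d₁) = 0.830372,  N(d₂) = 0.651444
Call price V = S·N(d₁) − K·e^{−rT}·N(d₂) = 169.254651 − 90.726574 = 78.528077
ρ = K·T·e^{−rT}·N(d₂) = 255.839866

price = 78.528077
ρ = 255.839866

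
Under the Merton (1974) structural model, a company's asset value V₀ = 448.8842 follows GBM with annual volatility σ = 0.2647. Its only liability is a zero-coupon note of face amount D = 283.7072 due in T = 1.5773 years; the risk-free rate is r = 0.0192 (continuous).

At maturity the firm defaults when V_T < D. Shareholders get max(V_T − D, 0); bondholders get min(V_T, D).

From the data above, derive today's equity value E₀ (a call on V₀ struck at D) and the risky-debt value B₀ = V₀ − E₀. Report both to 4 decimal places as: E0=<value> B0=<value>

E0=177.2591 B0=271.6251

With assets at 448.8842 and a single debt payment of 283.7072 at 1.5773 years:
d₁ = [ln(V₀/D) + (r + σ²/2)T] / (σ√T)
   = [ln(448.8842/283.7072) + (0.0192 + 0.5·0.2647²)·1.5773] / (0.2647·√1.5773)
   = [0.458822 + 0.085542] / 0.332438 = 1.637489
d₂ = d₁ − σ√T = 1.637489 − 0.332438 = 1.305050
N(d₁) = 0.949236,  N(d₂) = 0.904062,  e^(−rT) = 0.970170
E₀ = V₀·N(d₁) − D·e^(−rT)·N(d₂)
   = 448.8842·0.949236 − 283.7072·0.970170·0.904062 = 177.259125
B₀ = V₀ − E₀ = 448.8842 − 177.259125 = 271.625075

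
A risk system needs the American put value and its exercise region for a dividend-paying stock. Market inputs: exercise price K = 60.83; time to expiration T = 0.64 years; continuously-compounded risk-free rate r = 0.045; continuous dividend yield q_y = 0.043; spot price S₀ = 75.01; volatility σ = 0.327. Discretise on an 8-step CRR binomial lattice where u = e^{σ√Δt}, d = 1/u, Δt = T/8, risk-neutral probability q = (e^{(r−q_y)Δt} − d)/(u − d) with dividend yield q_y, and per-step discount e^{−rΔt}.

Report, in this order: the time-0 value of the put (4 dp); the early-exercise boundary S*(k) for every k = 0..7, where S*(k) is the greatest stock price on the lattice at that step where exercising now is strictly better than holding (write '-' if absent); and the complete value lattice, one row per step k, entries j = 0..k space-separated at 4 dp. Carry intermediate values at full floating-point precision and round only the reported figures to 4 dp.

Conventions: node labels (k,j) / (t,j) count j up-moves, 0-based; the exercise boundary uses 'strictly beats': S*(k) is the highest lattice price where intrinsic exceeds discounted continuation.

params: Δt=0.08000 u=1.09690 d=0.91166 q=0.47776 e^(-rΔt)=0.99641
t_8 payoffs: 25.0387 17.7661 9.0159 0.0000 0.0000 0.0000 0.0000 0.0000 0.0000
t_7: node(7,0) S=39.2595 payoff=21.5705 vs cont=21.4867 → 21.5705 [stop]  node(7,1) S=47.2368 payoff=13.5932 vs cont=13.5368 → 13.5932 [stop]  node(7,2) S=56.8350 payoff=3.9950 vs cont=4.6915 → 4.6915 [wait]  node(7,3) S=68.3835 payoff=0.0000 vs cont=0.0000 → 0.0000 [wait]  node(7,4) S=82.2786 payoff=0.0000 vs cont=0.0000 → 0.0000 [wait]  node(7,5) S=98.9971 payoff=0.0000 vs cont=0.0000 → 0.0000 [wait]  node(7,6) S=119.1126 payoff=0.0000 vs cont=0.0000 → 0.0000 [wait]  node(7,7) S=143.3155 payoff=0.0000 vs cont=0.0000 → 0.0000 [wait]  ⇒ S*(7)=47.2368
t_6: node(6,0) S=43.0639 payoff=17.7661 vs cont=17.6954 → 17.7661 [stop]  node(6,1) S=51.8141 payoff=9.0159 vs cont=9.3068 → 9.3068 [wait]  node(6,2) S=62.3424 payoff=0.0000 vs cont=2.4413 → 2.4413 [wait]  node(6,3) S=75.0100 payoff=0.0000 vs cont=0.0000 → 0.0000 [wait]  node(6,4) S=90.2515 payoff=0.0000 vs cont=0.0000 → 0.0000 [wait]  node(6,5) S=108.5900 payoff=0.0000 vs cont=0.0000 → 0.0000 [wait]  node(6,6) S=130.6548 payoff=0.0000 vs cont=0.0000 → 0.0000 [wait]  ⇒ S*(6)=43.0639
t_5: node(5,0) S=47.2368 payoff=13.5932 vs cont=13.6753 → 13.6753 [wait]  node(5,1) S=56.8350 payoff=3.9950 vs cont=6.0051 → 6.0051 [wait]  node(5,2) S=68.3835 payoff=0.0000 vs cont=1.2704 → 1.2704 [wait]  node(5,3) S=82.2786 payoff=0.0000 vs cont=0.0000 → 0.0000 [wait]  node(5,4) S=98.9971 payoff=0.0000 vs cont=0.0000 → 0.0000 [wait]  node(5,5) S=119.1126 payoff=0.0000 vs cont=0.0000 → 0.0000 [wait]  ⇒ S*(5)=-
t_4: node(4,0) S=51.8141 payoff=9.0159 vs cont=9.9748 → 9.9748 [wait]  node(4,1) S=62.3424 payoff=0.0000 vs cont=3.7296 → 3.7296 [wait]  node(4,2) S=75.0100 payoff=0.0000 vs cont=0.6611 → 0.6611 [wait]  node(4,3) S=90.2515 payoff=0.0000 vs cont=0.0000 → 0.0000 [wait]  node(4,4) S=108.5900 payoff=0.0000 vs cont=0.0000 → 0.0000 [wait]  ⇒ S*(4)=-
t_3: node(3,0) S=56.8350 payoff=3.9950 vs cont=6.9660 → 6.9660 [wait]  node(3,1) S=68.3835 payoff=0.0000 vs cont=2.2554 → 2.2554 [wait]  node(3,2) S=82.2786 payoff=0.0000 vs cont=0.3440 → 0.3440 [wait]  node(3,3) S=98.9971 payoff=0.0000 vs cont=0.0000 → 0.0000 [wait]  ⇒ S*(3)=-
t_2: node(2,0) S=62.3424 payoff=0.0000 vs cont=4.6985 → 4.6985 [wait]  node(2,1) S=75.0100 payoff=0.0000 vs cont=1.3374 → 1.3374 [wait]  node(2,2) S=90.2515 payoff=0.0000 vs cont=0.1790 → 0.1790 [wait]  ⇒ S*(2)=-
t_1: node(1,0) S=68.3835 payoff=0.0000 vs cont=3.0816 → 3.0816 [wait]  node(1,1) S=82.2786 payoff=0.0000 vs cont=0.7812 → 0.7812 [wait]  ⇒ S*(1)=-
t_0: node(0,0) S=75.0100 payoff=0.0000 vs cont=1.9754 → 1.9754 [wait]  ⇒ S*(0)=-

price = 1.9754
boundary = - - - - - - 43.0639 47.2368
tree:
1.9754
3.0816 0.7812
4.6985 1.3374 0.1790
6.9660 2.2554 0.3440 0.0000
9.9748 3.7296 0.6611 0.0000 0.0000
13.6753 6.0051 1.2704 0.0000 0.0000 0.0000
17.7661 9.3068 2.4413 0.0000 0.0000 0.0000 0.0000
21.5705 13.5932 4.6915 0.0000 0.0000 0.0000 0.0000 0.0000
25.0387 17.7661 9.0159 0.0000 0.0000 0.0000 0.0000 0.0000 0.0000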